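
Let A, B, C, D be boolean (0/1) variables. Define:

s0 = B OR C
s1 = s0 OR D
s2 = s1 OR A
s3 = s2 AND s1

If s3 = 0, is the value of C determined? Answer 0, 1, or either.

s3 = s2 AND s1 must be 0, so at least one of s2, s1 is 0.
Every assignment with s3 = 0 has C = 0; there are 2 such assignment(s).
  A=0, B=0, C=0, D=0
  A=1, B=0, C=0, D=0

0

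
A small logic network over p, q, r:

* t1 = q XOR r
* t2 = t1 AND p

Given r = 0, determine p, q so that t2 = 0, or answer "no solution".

t2 = t1 AND p must be 0, so at least one of t1, p is 0.
Check with r = 0 and p=0, q=1:
t1 = q XOR r = 1 XOR 0 = 1
t2 = t1 AND p = 1 AND 0 = 0
So t2 = 0.

p=0, q=1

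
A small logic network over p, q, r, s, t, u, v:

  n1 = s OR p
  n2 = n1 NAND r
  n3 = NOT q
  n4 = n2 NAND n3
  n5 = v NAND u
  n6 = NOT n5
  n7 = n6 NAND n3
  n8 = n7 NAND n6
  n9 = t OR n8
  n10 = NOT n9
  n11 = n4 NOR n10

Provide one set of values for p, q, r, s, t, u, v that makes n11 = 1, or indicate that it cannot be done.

n11 = n4 NOR n10 must be 1, so both n4 = 0 and n10 = 0.
n4 = n2 NAND n3 must be 0, so both n2 = 1 and n3 = 1.
Check with p=1, q=0, r=0, s=1, t=0, u=0, v=1:
n1 = s OR p = 1 OR 1 = 1
n2 = n1 NAND r = 1 NAND 0 = 1
n3 = NOT q = NOT 0 = 1
n4 = n2 NAND n3 = 1 NAND 1 = 0
n5 = v NAND u = 1 NAND 0 = 1
n6 = NOT n5 = NOT 1 = 0
n7 = n6 NAND n3 = 0 NAND 1 = 1
n8 = n7 NAND n6 = 1 NAND 0 = 1
n9 = t OR n8 = 0 OR 1 = 1
n10 = NOT n9 = NOT 1 = 0
n11 = n4 NOR n10 = 0 NOR 0 = 1
So n11 = 1 as required.

p=1, q=0, r=0, s=1, t=0, u=0, v=1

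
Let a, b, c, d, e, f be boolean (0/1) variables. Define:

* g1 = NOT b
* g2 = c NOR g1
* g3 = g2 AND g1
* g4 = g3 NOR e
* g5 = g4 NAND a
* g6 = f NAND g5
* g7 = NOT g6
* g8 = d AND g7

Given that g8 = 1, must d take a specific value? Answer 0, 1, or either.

1

g8 = d AND g7 must be 1, so both d = 1 and g7 = 1.
g7 = NOT g6 must be 1, so g6 = 0.
Every assignment with g8 = 1 has d = 1; there are 12 such assignment(s).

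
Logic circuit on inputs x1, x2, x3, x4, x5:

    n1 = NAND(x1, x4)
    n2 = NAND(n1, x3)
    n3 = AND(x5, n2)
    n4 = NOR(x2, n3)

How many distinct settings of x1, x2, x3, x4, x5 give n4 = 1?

11

n4 = NOR(x2, n3) must be 1, so both x2 = 0 and n3 = 0.
Enumerating the 32 input combinations, 11 give n4 = 1 and 21 give n4 = 0.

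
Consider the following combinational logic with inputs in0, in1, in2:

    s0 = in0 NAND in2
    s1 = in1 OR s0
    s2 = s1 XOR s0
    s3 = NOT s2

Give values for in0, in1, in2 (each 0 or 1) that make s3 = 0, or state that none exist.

s3 = NOT s2 must be 0, so s2 = 1.
s2 = s1 XOR s0 must be 1, so s1 and s0 differ.
Check with in0=1 in1=1 in2=1:
s0 = in0 NAND in2 = 1 NAND 1 = 0
s1 = in1 OR s0 = 1 OR 0 = 1
s2 = s1 XOR s0 = 1 XOR 0 = 1
s3 = NOT s2 = NOT 1 = 0
So s3 = 0 as required.

in0=1 in1=1 in2=1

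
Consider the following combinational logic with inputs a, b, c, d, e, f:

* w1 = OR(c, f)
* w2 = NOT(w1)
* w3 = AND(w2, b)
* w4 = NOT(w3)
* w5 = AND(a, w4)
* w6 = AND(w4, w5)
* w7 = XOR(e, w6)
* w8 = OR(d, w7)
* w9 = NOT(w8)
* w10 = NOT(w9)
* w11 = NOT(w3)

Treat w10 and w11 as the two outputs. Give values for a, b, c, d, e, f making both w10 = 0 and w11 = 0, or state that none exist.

a=1, b=1, c=0, d=0, e=0, f=0

Check with a=1, b=1, c=0, d=0, e=0, f=0:
w1 = OR(c, f) = OR(0, 0) = 0
w2 = NOT(w1) = NOT 0 = 1
w3 = AND(w2, b) = AND(1, 1) = 1
w4 = NOT(w3) = NOT 1 = 0
w5 = AND(a, w4) = AND(1, 0) = 0
w6 = AND(w4, w5) = AND(0, 0) = 0
w7 = XOR(e, w6) = XOR(0, 0) = 0
w8 = OR(d, w7) = OR(0, 0) = 0
w9 = NOT(w8) = NOT 0 = 1
w10 = NOT(w9) = NOT 1 = 0
w11 = NOT(w3) = NOT 1 = 0
So w10 = 0 and w11 = 0.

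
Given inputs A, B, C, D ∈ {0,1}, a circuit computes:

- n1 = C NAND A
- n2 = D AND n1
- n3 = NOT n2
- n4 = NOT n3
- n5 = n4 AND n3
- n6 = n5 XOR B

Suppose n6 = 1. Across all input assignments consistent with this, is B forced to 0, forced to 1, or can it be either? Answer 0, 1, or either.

n6 = n5 XOR B must be 1, so n5 and B differ.
Every assignment with n6 = 1 has B = 1; there are 8 such assignment(s).

1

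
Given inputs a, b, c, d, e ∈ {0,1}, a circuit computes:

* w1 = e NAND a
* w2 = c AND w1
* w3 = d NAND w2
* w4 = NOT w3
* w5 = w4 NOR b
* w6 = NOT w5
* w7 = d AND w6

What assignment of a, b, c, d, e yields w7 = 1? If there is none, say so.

Check with a=1, b=0, c=1, d=1, e=0:
w1 = e NAND a = 0 NAND 1 = 1
w2 = c AND w1 = 1 AND 1 = 1
w3 = d NAND w2 = 1 NAND 1 = 0
w4 = NOT w3 = NOT 0 = 1
w5 = w4 NOR b = 1 NOR 0 = 0
w6 = NOT w5 = NOT 0 = 1
w7 = d AND w6 = 1 AND 1 = 1
So w7 = 1 as required.

a=1, b=0, c=1, d=1, e=0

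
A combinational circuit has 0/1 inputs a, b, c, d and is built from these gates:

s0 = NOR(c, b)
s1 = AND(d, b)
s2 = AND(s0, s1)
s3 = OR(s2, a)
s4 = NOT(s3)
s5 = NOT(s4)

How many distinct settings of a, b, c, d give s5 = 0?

s5 = NOT(s4) must be 0, so s4 = 1.
Enumerating the 16 input combinations, 8 give s5 = 0 and 8 give s5 = 1.

8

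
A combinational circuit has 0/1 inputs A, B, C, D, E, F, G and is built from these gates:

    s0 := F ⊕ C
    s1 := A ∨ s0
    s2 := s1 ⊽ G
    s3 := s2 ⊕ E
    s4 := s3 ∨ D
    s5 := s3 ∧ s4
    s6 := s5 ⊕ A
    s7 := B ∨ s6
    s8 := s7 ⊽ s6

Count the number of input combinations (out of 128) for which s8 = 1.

32

s8 = s7 ⊽ s6 must be 1, so both s7 = 0 and s6 = 0.
s7 = B ∨ s6 must be 0, so both B = 0 and s6 = 0.
s6 = s5 ⊕ A must be 0, so s5 and A are equal.
Enumerating the 128 input combinations, 32 give s8 = 1 and 96 give s8 = 0.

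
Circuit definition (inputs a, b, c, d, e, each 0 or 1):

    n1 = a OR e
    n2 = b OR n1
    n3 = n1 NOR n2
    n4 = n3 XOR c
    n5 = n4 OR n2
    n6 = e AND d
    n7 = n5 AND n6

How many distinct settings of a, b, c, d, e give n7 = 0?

n7 = n5 AND n6 must be 0, so at least one of n5, n6 is 0.
Enumerating the 32 input combinations, 24 give n7 = 0 and 8 give n7 = 1.

24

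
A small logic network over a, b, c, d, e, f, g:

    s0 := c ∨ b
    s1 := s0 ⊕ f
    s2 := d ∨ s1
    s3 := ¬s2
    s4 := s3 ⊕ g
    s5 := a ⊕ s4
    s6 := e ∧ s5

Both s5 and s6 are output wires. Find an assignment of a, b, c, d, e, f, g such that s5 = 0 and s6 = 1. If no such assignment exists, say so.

Across all 128 input combinations, none give both s5 = 0 and s6 = 1.

no solution exists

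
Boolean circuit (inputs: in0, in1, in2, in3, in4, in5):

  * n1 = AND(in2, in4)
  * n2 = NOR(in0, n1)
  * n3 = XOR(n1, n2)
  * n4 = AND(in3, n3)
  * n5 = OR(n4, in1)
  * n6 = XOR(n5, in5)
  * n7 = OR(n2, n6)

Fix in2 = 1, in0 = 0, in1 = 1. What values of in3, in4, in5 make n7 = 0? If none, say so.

Check with in2 = 1, in0 = 0, in1 = 1 and in3=0, in4=1, in5=1:
n1 = AND(in2, in4) = AND(1, 1) = 1
n2 = NOR(in0, n1) = NOR(0, 1) = 0
n3 = XOR(n1, n2) = XOR(1, 0) = 1
n4 = AND(in3, n3) = AND(0, 1) = 0
n5 = OR(n4, in1) = OR(0, 1) = 1
n6 = XOR(n5, in5) = XOR(1, 1) = 0
n7 = OR(n2, n6) = OR(0, 0) = 0
So n7 = 0.

in3=0, in4=1, in5=1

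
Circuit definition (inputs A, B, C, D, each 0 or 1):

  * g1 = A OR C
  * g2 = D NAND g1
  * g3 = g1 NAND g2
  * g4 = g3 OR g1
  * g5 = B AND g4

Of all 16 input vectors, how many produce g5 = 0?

g5 = B AND g4 must be 0, so at least one of B, g4 is 0.
Enumerating the 16 input combinations, 8 give g5 = 0 and 8 give g5 = 1.

8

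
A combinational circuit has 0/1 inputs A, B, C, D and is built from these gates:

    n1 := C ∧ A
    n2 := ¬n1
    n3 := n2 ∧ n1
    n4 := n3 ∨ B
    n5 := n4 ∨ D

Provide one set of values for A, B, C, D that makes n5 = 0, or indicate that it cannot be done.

A=1 B=0 C=0 D=0

n5 = n4 ∨ D must be 0, so both n4 = 0 and D = 0.
n4 = n3 ∨ B must be 0, so both n3 = 0 and B = 0.
n3 = n2 ∧ n1 must be 0, so at least one of n2, n1 is 0.
Check with A=1 B=0 C=0 D=0:
n1 = C ∧ A = 0 ∧ 1 = 0
n2 = ¬n1 = ¬0 = 1
n3 = n2 ∧ n1 = 1 ∧ 0 = 0
n4 = n3 ∨ B = 0 ∨ 0 = 0
n5 = n4 ∨ D = 0 ∨ 0 = 0
So n5 = 0 as required.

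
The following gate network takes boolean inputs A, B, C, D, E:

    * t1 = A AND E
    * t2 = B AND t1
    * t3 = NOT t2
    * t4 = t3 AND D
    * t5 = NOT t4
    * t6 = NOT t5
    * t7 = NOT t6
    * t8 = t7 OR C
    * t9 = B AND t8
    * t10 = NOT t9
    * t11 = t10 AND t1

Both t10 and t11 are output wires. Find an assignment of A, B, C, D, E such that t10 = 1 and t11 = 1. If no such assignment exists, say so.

A=1, B=0, C=0, D=0, E=1

Check with A=1, B=0, C=0, D=0, E=1:
t1 = A AND E = 1 AND 1 = 1
t2 = B AND t1 = 0 AND 1 = 0
t3 = NOT t2 = NOT 0 = 1
t4 = t3 AND D = 1 AND 0 = 0
t5 = NOT t4 = NOT 0 = 1
t6 = NOT t5 = NOT 1 = 0
t7 = NOT t6 = NOT 0 = 1
t8 = t7 OR C = 1 OR 0 = 1
t9 = B AND t8 = 0 AND 1 = 0
t10 = NOT t9 = NOT 0 = 1
t11 = t10 AND t1 = 1 AND 1 = 1
So t10 = 1 and t11 = 1.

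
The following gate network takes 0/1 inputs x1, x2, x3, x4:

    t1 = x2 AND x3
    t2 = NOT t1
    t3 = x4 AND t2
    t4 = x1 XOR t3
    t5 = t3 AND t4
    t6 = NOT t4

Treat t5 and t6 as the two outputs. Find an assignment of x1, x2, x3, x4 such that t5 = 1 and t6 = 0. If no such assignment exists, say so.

Check with x1=0, x2=0, x3=0, x4=1:
t1 = x2 AND x3 = 0 AND 0 = 0
t2 = NOT t1 = NOT 0 = 1
t3 = x4 AND t2 = 1 AND 1 = 1
t4 = x1 XOR t3 = 0 XOR 1 = 1
t5 = t3 AND t4 = 1 AND 1 = 1
t6 = NOT t4 = NOT 1 = 0
So t5 = 1 and t6 = 0.

x1=0, x2=0, x3=0, x4=1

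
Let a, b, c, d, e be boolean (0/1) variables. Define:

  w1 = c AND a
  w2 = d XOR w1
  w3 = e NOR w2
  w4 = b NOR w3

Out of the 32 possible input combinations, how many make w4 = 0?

20

w4 = b NOR w3 must be 0, so at least one of b, w3 is 1.
Enumerating the 32 input combinations, 20 give w4 = 0 and 12 give w4 = 1.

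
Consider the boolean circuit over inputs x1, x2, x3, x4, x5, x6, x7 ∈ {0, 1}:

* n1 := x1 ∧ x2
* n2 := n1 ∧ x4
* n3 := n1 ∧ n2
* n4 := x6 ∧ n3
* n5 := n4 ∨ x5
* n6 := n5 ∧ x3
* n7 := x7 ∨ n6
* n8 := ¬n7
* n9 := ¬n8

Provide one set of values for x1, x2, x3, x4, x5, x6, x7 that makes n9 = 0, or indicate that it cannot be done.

x1=1, x2=0, x3=0, x4=0, x5=1, x6=0, x7=0

n9 = ¬n8 must be 0, so n8 = 1.
Check with x1=1, x2=0, x3=0, x4=0, x5=1, x6=0, x7=0:
n1 = x1 ∧ x2 = 1 ∧ 0 = 0
n2 = n1 ∧ x4 = 0 ∧ 0 = 0
n3 = n1 ∧ n2 = 0 ∧ 0 = 0
n4 = x6 ∧ n3 = 0 ∧ 0 = 0
n5 = n4 ∨ x5 = 0 ∨ 1 = 1
n6 = n5 ∧ x3 = 1 ∧ 0 = 0
n7 = x7 ∨ n6 = 0 ∨ 0 = 0
n8 = ¬n7 = ¬0 = 1
n9 = ¬n8 = ¬1 = 0
So n9 = 0 as required.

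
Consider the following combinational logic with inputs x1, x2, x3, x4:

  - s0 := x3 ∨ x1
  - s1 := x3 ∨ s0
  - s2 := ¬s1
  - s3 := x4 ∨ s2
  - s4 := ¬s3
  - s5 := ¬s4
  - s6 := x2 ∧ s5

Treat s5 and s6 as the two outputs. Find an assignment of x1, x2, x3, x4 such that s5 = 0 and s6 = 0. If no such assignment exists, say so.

Check with x1=1, x2=1, x3=1, x4=0:
s0 = x3 ∨ x1 = 1 ∨ 1 = 1
s1 = x3 ∨ s0 = 1 ∨ 1 = 1
s2 = ¬s1 = ¬1 = 0
s3 = x4 ∨ s2 = 0 ∨ 0 = 0
s4 = ¬s3 = ¬0 = 1
s5 = ¬s4 = ¬1 = 0
s6 = x2 ∧ s5 = 1 ∧ 0 = 0
So s5 = 0 and s6 = 0.

x1=1, x2=1, x3=1, x4=0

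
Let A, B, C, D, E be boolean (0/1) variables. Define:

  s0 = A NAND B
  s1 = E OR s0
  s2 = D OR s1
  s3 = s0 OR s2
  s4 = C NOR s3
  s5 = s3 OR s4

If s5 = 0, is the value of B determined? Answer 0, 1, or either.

s5 = s3 OR s4 must be 0, so both s3 = 0 and s4 = 0.
Every assignment with s5 = 0 has B = 1; there are 1 such assignment(s).
  A=1, B=1, C=1, D=0, E=0

1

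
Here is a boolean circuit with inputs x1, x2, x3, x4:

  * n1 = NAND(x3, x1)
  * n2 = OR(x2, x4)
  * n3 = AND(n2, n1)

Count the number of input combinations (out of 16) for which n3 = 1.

n3 = AND(n2, n1) must be 1, so both n2 = 1 and n1 = 1.
n2 = OR(x2, x4) must be 1, so at least one of x2, x4 is 1.
n1 = NAND(x3, x1) must be 1, so at least one of x3, x1 is 0.
Enumerating the 16 input combinations, 9 give n3 = 1 and 7 give n3 = 0.

9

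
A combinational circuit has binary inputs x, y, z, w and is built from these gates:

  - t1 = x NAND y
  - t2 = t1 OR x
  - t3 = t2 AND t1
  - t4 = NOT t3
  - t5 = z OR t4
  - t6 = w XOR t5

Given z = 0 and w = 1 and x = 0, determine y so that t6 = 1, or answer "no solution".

Check with z = 0 and w = 1 and x = 0 and y=0:
t1 = x NAND y = 0 NAND 0 = 1
t2 = t1 OR x = 1 OR 0 = 1
t3 = t2 AND t1 = 1 AND 1 = 1
t4 = NOT t3 = NOT 1 = 0
t5 = z OR t4 = 0 OR 0 = 0
t6 = w XOR t5 = 1 XOR 0 = 1
So t6 = 1.

y=0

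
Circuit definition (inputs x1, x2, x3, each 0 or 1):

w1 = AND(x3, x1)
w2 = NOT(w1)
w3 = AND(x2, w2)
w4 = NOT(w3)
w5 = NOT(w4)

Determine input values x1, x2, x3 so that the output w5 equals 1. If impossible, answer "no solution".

Check with x1=0, x2=1, x3=0:
w1 = AND(x3, x1) = AND(0, 0) = 0
w2 = NOT(w1) = NOT 0 = 1
w3 = AND(x2, w2) = AND(1, 1) = 1
w4 = NOT(w3) = NOT 1 = 0
w5 = NOT(w4) = NOT 0 = 1
So w5 = 1 as required.

x1=0, x2=1, x3=0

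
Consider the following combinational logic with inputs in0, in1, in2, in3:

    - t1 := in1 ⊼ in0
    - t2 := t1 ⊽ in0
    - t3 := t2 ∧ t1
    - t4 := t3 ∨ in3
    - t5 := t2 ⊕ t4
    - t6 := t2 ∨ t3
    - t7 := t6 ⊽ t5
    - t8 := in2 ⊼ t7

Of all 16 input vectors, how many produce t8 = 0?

4

t8 = in2 ⊼ t7 must be 0, so both in2 = 1 and t7 = 1.
Satisfying assignments:
  in0=0, in1=0, in2=1, in3=0
  in0=0, in1=1, in2=1, in3=0
  in0=1, in1=0, in2=1, in3=0
  in0=1, in1=1, in2=1, in3=0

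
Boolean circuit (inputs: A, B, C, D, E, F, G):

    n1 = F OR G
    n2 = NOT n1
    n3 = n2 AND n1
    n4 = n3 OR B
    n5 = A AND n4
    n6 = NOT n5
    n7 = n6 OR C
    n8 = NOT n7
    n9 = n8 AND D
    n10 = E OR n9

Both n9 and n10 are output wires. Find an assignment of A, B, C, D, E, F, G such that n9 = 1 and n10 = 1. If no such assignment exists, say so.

A=1, B=1, C=0, D=1, E=1, F=0, G=1

Check with A=1, B=1, C=0, D=1, E=1, F=0, G=1:
n1 = F OR G = 0 OR 1 = 1
n2 = NOT n1 = NOT 1 = 0
n3 = n2 AND n1 = 0 AND 1 = 0
n4 = n3 OR B = 0 OR 1 = 1
n5 = A AND n4 = 1 AND 1 = 1
n6 = NOT n5 = NOT 1 = 0
n7 = n6 OR C = 0 OR 0 = 0
n8 = NOT n7 = NOT 0 = 1
n9 = n8 AND D = 1 AND 1 = 1
n10 = E OR n9 = 1 OR 1 = 1
So n9 = 1 and n10 = 1.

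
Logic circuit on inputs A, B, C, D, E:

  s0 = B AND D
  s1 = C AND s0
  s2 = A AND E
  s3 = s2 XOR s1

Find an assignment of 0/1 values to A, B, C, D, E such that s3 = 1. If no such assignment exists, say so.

s3 = s2 XOR s1 must be 1, so s2 and s1 differ.
Check with A=1, B=0, C=0, D=0, E=1:
s0 = B AND D = 0 AND 0 = 0
s1 = C AND s0 = 0 AND 0 = 0
s2 = A AND E = 1 AND 1 = 1
s3 = s2 XOR s1 = 1 XOR 0 = 1
So s3 = 1 as required.

A=1, B=0, C=0, D=0, E=1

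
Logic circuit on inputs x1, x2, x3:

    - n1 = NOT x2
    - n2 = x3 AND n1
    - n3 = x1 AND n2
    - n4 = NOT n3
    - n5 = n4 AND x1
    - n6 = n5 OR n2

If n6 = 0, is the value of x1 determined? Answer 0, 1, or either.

n6 = n5 OR n2 must be 0, so both n5 = 0 and n2 = 0.
n5 = n4 AND x1 must be 0, so at least one of n4, x1 is 0.
Every assignment with n6 = 0 has x1 = 0; there are 3 such assignment(s).
  x1=0, x2=0, x3=0
  x1=0, x2=1, x3=0
  x1=0, x2=1, x3=1

0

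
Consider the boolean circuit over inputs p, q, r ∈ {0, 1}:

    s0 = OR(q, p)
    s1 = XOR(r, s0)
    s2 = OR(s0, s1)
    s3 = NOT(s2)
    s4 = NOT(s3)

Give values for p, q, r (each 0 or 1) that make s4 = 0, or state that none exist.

s4 = NOT(s3) must be 0, so s3 = 1.
s3 = NOT(s2) must be 1, so s2 = 0.
Check with p=0 q=0 r=0:
s0 = OR(q, p) = OR(0, 0) = 0
s1 = XOR(r, s0) = XOR(0, 0) = 0
s2 = OR(s0, s1) = OR(0, 0) = 0
s3 = NOT(s2) = NOT 0 = 1
s4 = NOT(s3) = NOT 1 = 0
So s4 = 0 as required.

p=0 q=0 r=0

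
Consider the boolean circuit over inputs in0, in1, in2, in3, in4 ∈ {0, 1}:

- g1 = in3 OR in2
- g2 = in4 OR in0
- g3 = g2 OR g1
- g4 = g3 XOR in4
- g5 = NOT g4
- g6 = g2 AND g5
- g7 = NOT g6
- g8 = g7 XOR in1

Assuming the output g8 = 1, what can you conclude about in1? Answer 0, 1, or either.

Both values of in1 occur among assignments with g8 = 1:
  in1=0: in0=0, in1=0, in2=0, in3=0, in4=0
  in1=1: in0=0, in1=1, in2=0, in3=0, in4=1

either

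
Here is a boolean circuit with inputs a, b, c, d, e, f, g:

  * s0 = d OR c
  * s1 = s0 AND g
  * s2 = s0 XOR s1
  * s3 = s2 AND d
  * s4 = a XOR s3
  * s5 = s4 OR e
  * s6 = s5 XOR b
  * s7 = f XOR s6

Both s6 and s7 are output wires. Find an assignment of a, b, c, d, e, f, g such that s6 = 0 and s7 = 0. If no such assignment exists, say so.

a=1, b=1, c=1, d=1, e=0, f=0, g=1

Check with a=1, b=1, c=1, d=1, e=0, f=0, g=1:
s0 = d OR c = 1 OR 1 = 1
s1 = s0 AND g = 1 AND 1 = 1
s2 = s0 XOR s1 = 1 XOR 1 = 0
s3 = s2 AND d = 0 AND 1 = 0
s4 = a XOR s3 = 1 XOR 0 = 1
s5 = s4 OR e = 1 OR 0 = 1
s6 = s5 XOR b = 1 XOR 1 = 0
s7 = f XOR s6 = 0 XOR 0 = 0
So s6 = 0 and s7 = 0.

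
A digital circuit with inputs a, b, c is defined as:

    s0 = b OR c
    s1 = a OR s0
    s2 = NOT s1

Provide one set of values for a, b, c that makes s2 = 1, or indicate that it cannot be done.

a=0, b=0, c=0

s2 = NOT s1 must be 1, so s1 = 0.
s1 = a OR s0 must be 0, so both a = 0 and s0 = 0.
Check with a=0, b=0, c=0:
s0 = b OR c = 0 OR 0 = 0
s1 = a OR s0 = 0 OR 0 = 0
s2 = NOT s1 = NOT 0 = 1
So s2 = 1 as required.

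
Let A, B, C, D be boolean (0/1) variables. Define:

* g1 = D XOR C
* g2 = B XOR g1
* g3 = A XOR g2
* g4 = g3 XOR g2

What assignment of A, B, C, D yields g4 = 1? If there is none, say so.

Check with A=1 B=1 C=1 D=0:
g1 = D XOR C = 0 XOR 1 = 1
g2 = B XOR g1 = 1 XOR 1 = 0
g3 = A XOR g2 = 1 XOR 0 = 1
g4 = g3 XOR g2 = 1 XOR 0 = 1
So g4 = 1 as required.

A=1 B=1 C=1 D=0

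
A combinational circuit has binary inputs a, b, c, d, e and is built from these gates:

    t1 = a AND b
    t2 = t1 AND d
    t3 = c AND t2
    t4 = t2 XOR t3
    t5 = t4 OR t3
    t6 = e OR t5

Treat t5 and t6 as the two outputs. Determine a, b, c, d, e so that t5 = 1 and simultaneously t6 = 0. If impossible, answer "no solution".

no solution exists

Across all 32 input combinations, none give both t5 = 1 and t6 = 0.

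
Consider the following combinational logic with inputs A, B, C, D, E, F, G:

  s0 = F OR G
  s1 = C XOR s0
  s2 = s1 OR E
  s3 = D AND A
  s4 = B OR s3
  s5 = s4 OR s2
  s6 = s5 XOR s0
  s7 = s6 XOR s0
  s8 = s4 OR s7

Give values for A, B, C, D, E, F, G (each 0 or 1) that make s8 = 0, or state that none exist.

A=0 B=0 C=1 D=0 E=0 F=1 G=0

s8 = s4 OR s7 must be 0, so both s4 = 0 and s7 = 0.
s4 = B OR s3 must be 0, so both B = 0 and s3 = 0.
s7 = s6 XOR s0 must be 0, so s6 and s0 are equal.
Check with A=0 B=0 C=1 D=0 E=0 F=1 G=0:
s0 = F OR G = 1 OR 0 = 1
s1 = C XOR s0 = 1 XOR 1 = 0
s2 = s1 OR E = 0 OR 0 = 0
s3 = D AND A = 0 AND 0 = 0
s4 = B OR s3 = 0 OR 0 = 0
s5 = s4 OR s2 = 0 OR 0 = 0
s6 = s5 XOR s0 = 0 XOR 1 = 1
s7 = s6 XOR s0 = 1 XOR 1 = 0
s8 = s4 OR s7 = 0 OR 0 = 0
So s8 = 0 as required.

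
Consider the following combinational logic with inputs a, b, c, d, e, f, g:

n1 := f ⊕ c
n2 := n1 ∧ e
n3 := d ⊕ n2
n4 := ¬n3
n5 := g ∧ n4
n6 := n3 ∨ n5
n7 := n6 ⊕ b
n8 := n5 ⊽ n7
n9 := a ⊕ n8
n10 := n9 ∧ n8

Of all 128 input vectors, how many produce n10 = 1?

24

n10 = n9 ∧ n8 must be 1, so both n9 = 1 and n8 = 1.
n9 = a ⊕ n8 must be 1, so a and n8 differ.
n8 = n5 ⊽ n7 must be 1, so both n5 = 0 and n7 = 0.
Enumerating the 128 input combinations, 24 give n10 = 1 and 104 give n10 = 0.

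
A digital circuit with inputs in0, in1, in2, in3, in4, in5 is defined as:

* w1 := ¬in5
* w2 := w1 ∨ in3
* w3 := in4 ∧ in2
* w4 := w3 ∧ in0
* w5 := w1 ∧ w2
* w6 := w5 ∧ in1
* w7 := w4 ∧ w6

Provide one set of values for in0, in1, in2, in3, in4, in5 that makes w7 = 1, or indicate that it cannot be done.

in0=1, in1=1, in2=1, in3=0, in4=1, in5=0

w7 = w4 ∧ w6 must be 1, so both w4 = 1 and w6 = 1.
w4 = w3 ∧ in0 must be 1, so both w3 = 1 and in0 = 1.
Check with in0=1, in1=1, in2=1, in3=0, in4=1, in5=0:
w1 = ¬in5 = ¬0 = 1
w2 = w1 ∨ in3 = 1 ∨ 0 = 1
w3 = in4 ∧ in2 = 1 ∧ 1 = 1
w4 = w3 ∧ in0 = 1 ∧ 1 = 1
w5 = w1 ∧ w2 = 1 ∧ 1 = 1
w6 = w5 ∧ in1 = 1 ∧ 1 = 1
w7 = w4 ∧ w6 = 1 ∧ 1 = 1
So w7 = 1 as required.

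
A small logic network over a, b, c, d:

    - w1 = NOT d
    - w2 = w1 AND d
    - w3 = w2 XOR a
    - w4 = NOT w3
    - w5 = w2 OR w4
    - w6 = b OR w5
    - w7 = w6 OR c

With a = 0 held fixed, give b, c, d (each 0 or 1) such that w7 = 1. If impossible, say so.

b=0 c=1 d=1

Check with a = 0 and b=0, c=1, d=1:
w1 = NOT d = NOT 1 = 0
w2 = w1 AND d = 0 AND 1 = 0
w3 = w2 XOR a = 0 XOR 0 = 0
w4 = NOT w3 = NOT 0 = 1
w5 = w2 OR w4 = 0 OR 1 = 1
w6 = b OR w5 = 0 OR 1 = 1
w7 = w6 OR c = 1 OR 1 = 1
So w7 = 1.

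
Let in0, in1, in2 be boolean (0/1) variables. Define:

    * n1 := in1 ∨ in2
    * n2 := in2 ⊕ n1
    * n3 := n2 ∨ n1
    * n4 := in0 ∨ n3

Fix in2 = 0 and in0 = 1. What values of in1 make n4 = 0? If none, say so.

no solution exists

With in2 = 0 and in0 = 1 fixed, none of the 2 settings of in1 give n4 = 0.
For example, with in1=1:
n1 = in1 ∨ in2 = 1 ∨ 0 = 1
n2 = in2 ⊕ n1 = 0 ⊕ 1 = 1
n3 = n2 ∨ n1 = 1 ∨ 1 = 1
n4 = in0 ∨ n3 = 1 ∨ 1 = 1
giving n4 = 1 ≠ 0.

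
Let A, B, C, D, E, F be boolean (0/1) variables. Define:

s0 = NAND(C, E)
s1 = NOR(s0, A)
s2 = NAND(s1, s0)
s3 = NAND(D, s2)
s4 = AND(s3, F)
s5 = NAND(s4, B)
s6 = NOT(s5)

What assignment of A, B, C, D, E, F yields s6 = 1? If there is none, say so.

A=0, B=1, C=0, D=0, E=0, F=1

s6 = NOT(s5) must be 1, so s5 = 0.
Check with A=0, B=1, C=0, D=0, E=0, F=1:
s0 = NAND(C, E) = NAND(0, 0) = 1
s1 = NOR(s0, A) = NOR(1, 0) = 0
s2 = NAND(s1, s0) = NAND(0, 1) = 1
s3 = NAND(D, s2) = NAND(0, 1) = 1
s4 = AND(s3, F) = AND(1, 1) = 1
s5 = NAND(s4, B) = NAND(1, 1) = 0
s6 = NOT(s5) = NOT 0 = 1
So s6 = 1 as required.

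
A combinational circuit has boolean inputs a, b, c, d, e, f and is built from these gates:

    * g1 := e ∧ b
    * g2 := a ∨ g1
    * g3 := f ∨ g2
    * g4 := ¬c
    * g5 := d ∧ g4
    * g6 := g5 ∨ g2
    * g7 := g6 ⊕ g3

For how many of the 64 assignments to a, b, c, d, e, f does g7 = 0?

g7 = g6 ⊕ g3 must be 0, so g6 and g3 are equal.
Enumerating the 64 input combinations, 52 give g7 = 0 and 12 give g7 = 1.

52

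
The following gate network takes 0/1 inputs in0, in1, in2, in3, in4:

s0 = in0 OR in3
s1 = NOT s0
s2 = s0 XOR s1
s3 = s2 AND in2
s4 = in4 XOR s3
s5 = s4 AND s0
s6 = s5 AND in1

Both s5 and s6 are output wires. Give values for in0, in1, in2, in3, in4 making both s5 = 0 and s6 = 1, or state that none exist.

no solution exists

Across all 32 input combinations, none give both s5 = 0 and s6 = 1.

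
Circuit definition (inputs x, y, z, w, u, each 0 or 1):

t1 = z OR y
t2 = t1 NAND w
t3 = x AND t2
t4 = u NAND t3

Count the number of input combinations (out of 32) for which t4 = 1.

27

t4 = u NAND t3 must be 1, so at least one of u, t3 is 0.
Enumerating the 32 input combinations, 27 give t4 = 1 and 5 give t4 = 0.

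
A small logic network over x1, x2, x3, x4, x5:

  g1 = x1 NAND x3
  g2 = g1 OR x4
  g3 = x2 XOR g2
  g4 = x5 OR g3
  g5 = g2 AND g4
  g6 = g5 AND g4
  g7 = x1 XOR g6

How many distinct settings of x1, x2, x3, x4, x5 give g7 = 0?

g7 = x1 XOR g6 must be 0, so x1 and g6 are equal.
Enumerating the 32 input combinations, 13 give g7 = 0 and 19 give g7 = 1.

13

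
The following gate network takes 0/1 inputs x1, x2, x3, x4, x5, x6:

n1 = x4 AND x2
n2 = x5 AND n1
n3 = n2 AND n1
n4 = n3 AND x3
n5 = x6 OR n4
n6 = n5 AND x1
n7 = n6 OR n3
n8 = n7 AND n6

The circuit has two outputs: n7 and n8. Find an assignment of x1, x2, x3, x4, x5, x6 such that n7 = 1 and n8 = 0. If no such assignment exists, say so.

x1=0, x2=1, x3=1, x4=1, x5=1, x6=1

Check with x1=0, x2=1, x3=1, x4=1, x5=1, x6=1:
n1 = x4 AND x2 = 1 AND 1 = 1
n2 = x5 AND n1 = 1 AND 1 = 1
n3 = n2 AND n1 = 1 AND 1 = 1
n4 = n3 AND x3 = 1 AND 1 = 1
n5 = x6 OR n4 = 1 OR 1 = 1
n6 = n5 AND x1 = 1 AND 0 = 0
n7 = n6 OR n3 = 0 OR 1 = 1
n8 = n7 AND n6 = 1 AND 0 = 0
So n7 = 1 and n8 = 0.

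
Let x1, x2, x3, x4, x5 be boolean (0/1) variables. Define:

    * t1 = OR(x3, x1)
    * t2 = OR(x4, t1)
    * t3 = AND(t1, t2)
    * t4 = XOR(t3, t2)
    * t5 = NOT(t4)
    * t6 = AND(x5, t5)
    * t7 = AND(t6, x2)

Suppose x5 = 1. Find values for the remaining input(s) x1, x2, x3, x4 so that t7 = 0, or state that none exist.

Check with x5 = 1 and x1=0, x2=1, x3=0, x4=1:
t1 = OR(x3, x1) = OR(0, 0) = 0
t2 = OR(x4, t1) = OR(1, 0) = 1
t3 = AND(t1, t2) = AND(0, 1) = 0
t4 = XOR(t3, t2) = XOR(0, 1) = 1
t5 = NOT(t4) = NOT 1 = 0
t6 = AND(x5, t5) = AND(1, 0) = 0
t7 = AND(t6, x2) = AND(0, 1) = 0
So t7 = 0.

x1=0, x2=1, x3=0, x4=1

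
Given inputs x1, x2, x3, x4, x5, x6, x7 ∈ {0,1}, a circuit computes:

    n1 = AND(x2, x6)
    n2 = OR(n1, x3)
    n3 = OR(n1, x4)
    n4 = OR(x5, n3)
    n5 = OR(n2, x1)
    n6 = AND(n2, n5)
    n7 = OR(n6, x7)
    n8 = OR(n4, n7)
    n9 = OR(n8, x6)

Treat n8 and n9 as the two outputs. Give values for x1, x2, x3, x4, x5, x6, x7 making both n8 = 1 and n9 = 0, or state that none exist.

Across all 128 input combinations, none give both n8 = 1 and n9 = 0.

no solution exists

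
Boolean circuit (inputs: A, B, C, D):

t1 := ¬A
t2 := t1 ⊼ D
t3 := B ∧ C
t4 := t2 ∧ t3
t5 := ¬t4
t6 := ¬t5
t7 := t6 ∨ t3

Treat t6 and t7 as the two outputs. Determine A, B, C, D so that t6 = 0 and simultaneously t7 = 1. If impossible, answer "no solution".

Check with A=0, B=1, C=1, D=1:
t1 = ¬A = ¬0 = 1
t2 = t1 ⊼ D = 1 ⊼ 1 = 0
t3 = B ∧ C = 1 ∧ 1 = 1
t4 = t2 ∧ t3 = 0 ∧ 1 = 0
t5 = ¬t4 = ¬0 = 1
t6 = ¬t5 = ¬1 = 0
t7 = t6 ∨ t3 = 0 ∨ 1 = 1
So t6 = 0 and t7 = 1.

A=0, B=1, C=1, D=1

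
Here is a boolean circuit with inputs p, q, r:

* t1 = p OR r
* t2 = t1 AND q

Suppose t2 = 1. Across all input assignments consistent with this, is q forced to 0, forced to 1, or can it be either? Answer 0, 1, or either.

t2 = t1 AND q must be 1, so both t1 = 1 and q = 1.
Every assignment with t2 = 1 has q = 1; there are 3 such assignment(s).
  p=0, q=1, r=1
  p=1, q=1, r=0
  p=1, q=1, r=1

1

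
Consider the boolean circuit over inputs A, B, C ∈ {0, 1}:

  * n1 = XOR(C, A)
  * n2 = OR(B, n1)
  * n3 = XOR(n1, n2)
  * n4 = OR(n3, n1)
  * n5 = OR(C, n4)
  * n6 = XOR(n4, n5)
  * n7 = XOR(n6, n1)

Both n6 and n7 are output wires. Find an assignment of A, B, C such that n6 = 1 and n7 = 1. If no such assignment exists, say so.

A=1 B=0 C=1

Check with A=1 B=0 C=1:
n1 = XOR(C, A) = XOR(1, 1) = 0
n2 = OR(B, n1) = OR(0, 0) = 0
n3 = XOR(n1, n2) = XOR(0, 0) = 0
n4 = OR(n3, n1) = OR(0, 0) = 0
n5 = OR(C, n4) = OR(1, 0) = 1
n6 = XOR(n4, n5) = XOR(0, 1) = 1
n7 = XOR(n6, n1) = XOR(1, 0) = 1
So n6 = 1 and n7 = 1.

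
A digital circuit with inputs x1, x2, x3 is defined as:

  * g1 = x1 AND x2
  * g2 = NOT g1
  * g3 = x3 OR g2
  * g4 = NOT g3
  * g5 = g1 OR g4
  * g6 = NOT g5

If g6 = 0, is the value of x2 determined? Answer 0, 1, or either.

1

g6 = NOT g5 must be 0, so g5 = 1.
g5 = g1 OR g4 must be 1, so at least one of g1, g4 is 1.
Every assignment with g6 = 0 has x2 = 1; there are 2 such assignment(s).
  x1=1, x2=1, x3=0
  x1=1, x2=1, x3=1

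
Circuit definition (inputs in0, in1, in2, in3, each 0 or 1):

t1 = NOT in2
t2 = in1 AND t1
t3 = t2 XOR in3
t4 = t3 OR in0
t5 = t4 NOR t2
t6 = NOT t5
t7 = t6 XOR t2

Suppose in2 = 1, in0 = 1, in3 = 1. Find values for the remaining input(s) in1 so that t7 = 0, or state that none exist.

no solution exists

With in2 = 1, in0 = 1, in3 = 1 fixed, none of the 2 settings of in1 give t7 = 0.
For example, with in1=0:
t1 = NOT in2 = NOT 1 = 0
t2 = in1 AND t1 = 0 AND 0 = 0
t3 = t2 XOR in3 = 0 XOR 1 = 1
t4 = t3 OR in0 = 1 OR 1 = 1
t5 = t4 NOR t2 = 1 NOR 0 = 0
t6 = NOT t5 = NOT 0 = 1
t7 = t6 XOR t2 = 1 XOR 0 = 1
giving t7 = 1 ≠ 0.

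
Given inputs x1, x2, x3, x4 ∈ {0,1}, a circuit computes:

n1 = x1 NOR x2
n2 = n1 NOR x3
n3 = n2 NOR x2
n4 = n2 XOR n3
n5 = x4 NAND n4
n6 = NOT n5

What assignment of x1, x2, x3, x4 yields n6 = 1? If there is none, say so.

n6 = NOT n5 must be 1, so n5 = 0.
Check with x1=0 x2=0 x3=1 x4=1:
n1 = x1 NOR x2 = 0 NOR 0 = 1
n2 = n1 NOR x3 = 1 NOR 1 = 0
n3 = n2 NOR x2 = 0 NOR 0 = 1
n4 = n2 XOR n3 = 0 XOR 1 = 1
n5 = x4 NAND n4 = 1 NAND 1 = 0
n6 = NOT n5 = NOT 0 = 1
So n6 = 1 as required.

x1=0 x2=0 x3=1 x4=1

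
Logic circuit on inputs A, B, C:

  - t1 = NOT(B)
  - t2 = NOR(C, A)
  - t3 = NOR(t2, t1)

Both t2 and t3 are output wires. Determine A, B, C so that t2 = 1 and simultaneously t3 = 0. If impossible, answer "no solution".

Check with A=0 B=1 C=0:
t1 = NOT(B) = NOT 1 = 0
t2 = NOR(C, A) = NOR(0, 0) = 1
t3 = NOR(t2, t1) = NOR(1, 0) = 0
So t2 = 1 and t3 = 0.

A=0 B=1 C=0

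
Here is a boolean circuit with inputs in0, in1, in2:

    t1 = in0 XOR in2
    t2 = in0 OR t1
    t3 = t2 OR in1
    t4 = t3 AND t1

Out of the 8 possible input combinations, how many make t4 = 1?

t4 = t3 AND t1 must be 1, so both t3 = 1 and t1 = 1.
t3 = t2 OR in1 must be 1, so at least one of t2, in1 is 1.
Satisfying assignments:
  in0=0, in1=0, in2=1
  in0=0, in1=1, in2=1
  in0=1, in1=0, in2=0
  in0=1, in1=1, in2=0

4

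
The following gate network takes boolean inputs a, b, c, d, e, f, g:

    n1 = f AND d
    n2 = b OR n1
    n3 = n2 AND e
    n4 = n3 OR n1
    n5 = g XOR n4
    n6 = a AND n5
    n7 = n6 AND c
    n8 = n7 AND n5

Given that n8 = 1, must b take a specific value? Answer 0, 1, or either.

Both values of b occur among assignments with n8 = 1:
  b=0: a=1, b=0, c=1, d=0, e=0, f=0, g=1
  b=1: a=1, b=1, c=1, d=0, e=0, f=0, g=1

either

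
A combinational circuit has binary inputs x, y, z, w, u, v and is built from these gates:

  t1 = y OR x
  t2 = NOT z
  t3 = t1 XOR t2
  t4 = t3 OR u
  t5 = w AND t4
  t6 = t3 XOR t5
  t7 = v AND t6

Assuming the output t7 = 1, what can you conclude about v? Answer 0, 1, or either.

t7 = v AND t6 must be 1, so both v = 1 and t6 = 1.
Every assignment with t7 = 1 has v = 1; there are 12 such assignment(s).

1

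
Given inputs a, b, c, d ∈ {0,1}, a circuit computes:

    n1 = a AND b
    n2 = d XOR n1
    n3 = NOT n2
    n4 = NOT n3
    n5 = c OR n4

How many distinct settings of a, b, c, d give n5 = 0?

4

n5 = c OR n4 must be 0, so both c = 0 and n4 = 0.
n4 = NOT n3 must be 0, so n3 = 1.
n3 = NOT n2 must be 1, so n2 = 0.
Enumerating the 16 input combinations, 4 give n5 = 0 and 12 give n5 = 1.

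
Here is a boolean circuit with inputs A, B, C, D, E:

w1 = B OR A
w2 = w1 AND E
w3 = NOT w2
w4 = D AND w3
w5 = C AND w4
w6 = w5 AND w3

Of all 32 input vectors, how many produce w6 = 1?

w6 = w5 AND w3 must be 1, so both w5 = 1 and w3 = 1.
w5 = C AND w4 must be 1, so both C = 1 and w4 = 1.
Satisfying assignments:
  A=0, B=0, C=1, D=1, E=0
  A=0, B=0, C=1, D=1, E=1
  A=0, B=1, C=1, D=1, E=0
  A=1, B=0, C=1, D=1, E=0
  A=1, B=1, C=1, D=1, E=0

5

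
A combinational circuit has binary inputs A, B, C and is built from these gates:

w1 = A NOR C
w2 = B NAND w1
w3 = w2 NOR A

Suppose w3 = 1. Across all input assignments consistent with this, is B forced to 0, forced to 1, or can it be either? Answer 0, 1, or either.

w3 = w2 NOR A must be 1, so both w2 = 0 and A = 0.
w2 = B NAND w1 must be 0, so both B = 1 and w1 = 1.
w1 = A NOR C must be 1, so both A = 0 and C = 0.
Every assignment with w3 = 1 has B = 1; there are 1 such assignment(s).
  A=0, B=1, C=0

1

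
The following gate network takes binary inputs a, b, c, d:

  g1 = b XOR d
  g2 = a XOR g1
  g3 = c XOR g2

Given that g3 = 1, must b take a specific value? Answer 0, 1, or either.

Both values of b occur among assignments with g3 = 1:
  b=0: a=0, b=0, c=0, d=1
  b=1: a=0, b=1, c=0, d=0

either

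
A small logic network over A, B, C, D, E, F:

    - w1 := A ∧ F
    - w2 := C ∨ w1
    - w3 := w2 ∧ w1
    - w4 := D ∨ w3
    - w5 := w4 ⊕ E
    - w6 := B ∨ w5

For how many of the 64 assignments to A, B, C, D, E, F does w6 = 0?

w6 = B ∨ w5 must be 0, so both B = 0 and w5 = 0.
w5 = w4 ⊕ E must be 0, so w4 and E are equal.
Enumerating the 64 input combinations, 16 give w6 = 0 and 48 give w6 = 1.

16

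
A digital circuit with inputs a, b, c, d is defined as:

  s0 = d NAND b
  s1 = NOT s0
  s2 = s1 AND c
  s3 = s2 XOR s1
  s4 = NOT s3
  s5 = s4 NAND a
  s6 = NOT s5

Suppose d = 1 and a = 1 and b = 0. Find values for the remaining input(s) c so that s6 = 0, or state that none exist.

no solution exists

With d = 1 and a = 1 and b = 0 fixed, none of the 2 settings of c give s6 = 0.
For example, with c=1:
s0 = d NAND b = 1 NAND 0 = 1
s1 = NOT s0 = NOT 1 = 0
s2 = s1 AND c = 0 AND 1 = 0
s3 = s2 XOR s1 = 0 XOR 0 = 0
s4 = NOT s3 = NOT 0 = 1
s5 = s4 NAND a = 1 NAND 1 = 0
s6 = NOT s5 = NOT 0 = 1
giving s6 = 1 ≠ 0.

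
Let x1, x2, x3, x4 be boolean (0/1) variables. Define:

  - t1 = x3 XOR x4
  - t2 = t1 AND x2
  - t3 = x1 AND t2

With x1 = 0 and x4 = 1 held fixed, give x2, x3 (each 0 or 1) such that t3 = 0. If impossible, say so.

x2=1, x3=0

t3 = x1 AND t2 must be 0, so at least one of x1, t2 is 0.
Check with x1 = 0 and x4 = 1 and x2=1, x3=0:
t1 = x3 XOR x4 = 0 XOR 1 = 1
t2 = t1 AND x2 = 1 AND 1 = 1
t3 = x1 AND t2 = 0 AND 1 = 0
So t3 = 0.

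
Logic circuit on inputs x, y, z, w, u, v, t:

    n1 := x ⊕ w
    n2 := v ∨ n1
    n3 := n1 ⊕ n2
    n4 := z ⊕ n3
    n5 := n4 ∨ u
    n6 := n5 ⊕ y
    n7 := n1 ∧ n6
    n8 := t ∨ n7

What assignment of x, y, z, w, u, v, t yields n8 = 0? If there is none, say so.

x=1, y=1, z=1, w=1, u=1, v=1, t=0

n8 = t ∨ n7 must be 0, so both t = 0 and n7 = 0.
n7 = n1 ∧ n6 must be 0, so at least one of n1, n6 is 0.
Check with x=1, y=1, z=1, w=1, u=1, v=1, t=0:
n1 = x ⊕ w = 1 ⊕ 1 = 0
n2 = v ∨ n1 = 1 ∨ 0 = 1
n3 = n1 ⊕ n2 = 0 ⊕ 1 = 1
n4 = z ⊕ n3 = 1 ⊕ 1 = 0
n5 = n4 ∨ u = 0 ∨ 1 = 1
n6 = n5 ⊕ y = 1 ⊕ 1 = 0
n7 = n1 ∧ n6 = 0 ∧ 0 = 0
n8 = t ∨ n7 = 0 ∨ 0 = 0
So n8 = 0 as required.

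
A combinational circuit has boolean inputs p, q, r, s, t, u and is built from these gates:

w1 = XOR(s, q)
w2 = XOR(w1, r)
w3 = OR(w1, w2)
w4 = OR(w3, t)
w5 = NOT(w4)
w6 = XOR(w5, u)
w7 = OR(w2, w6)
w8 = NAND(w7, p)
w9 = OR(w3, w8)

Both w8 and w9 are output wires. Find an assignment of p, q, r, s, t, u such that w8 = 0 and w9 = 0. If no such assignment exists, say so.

Check with p=1, q=0, r=0, s=0, t=1, u=1:
w1 = XOR(s, q) = XOR(0, 0) = 0
w2 = XOR(w1, r) = XOR(0, 0) = 0
w3 = OR(w1, w2) = OR(0, 0) = 0
w4 = OR(w3, t) = OR(0, 1) = 1
w5 = NOT(w4) = NOT 1 = 0
w6 = XOR(w5, u) = XOR(0, 1) = 1
w7 = OR(w2, w6) = OR(0, 1) = 1
w8 = NAND(w7, p) = NAND(1, 1) = 0
w9 = OR(w3, w8) = OR(0, 0) = 0
So w8 = 0 and w9 = 0.

p=1, q=0, r=0, s=0, t=1, u=1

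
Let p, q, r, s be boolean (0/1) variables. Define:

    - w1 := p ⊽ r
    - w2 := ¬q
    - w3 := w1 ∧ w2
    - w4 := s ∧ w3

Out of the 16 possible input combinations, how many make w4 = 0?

w4 = s ∧ w3 must be 0, so at least one of s, w3 is 0.
Enumerating the 16 input combinations, 15 give w4 = 0 and 1 give w4 = 1.

15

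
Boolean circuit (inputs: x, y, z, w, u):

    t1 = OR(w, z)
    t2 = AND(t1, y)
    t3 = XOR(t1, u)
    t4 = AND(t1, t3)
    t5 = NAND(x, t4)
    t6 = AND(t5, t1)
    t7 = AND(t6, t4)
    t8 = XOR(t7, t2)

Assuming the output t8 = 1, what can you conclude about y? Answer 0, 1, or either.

Both values of y occur among assignments with t8 = 1:
  y=0: x=0, y=0, z=0, w=1, u=0
  y=1: x=0, y=1, z=0, w=1, u=1

either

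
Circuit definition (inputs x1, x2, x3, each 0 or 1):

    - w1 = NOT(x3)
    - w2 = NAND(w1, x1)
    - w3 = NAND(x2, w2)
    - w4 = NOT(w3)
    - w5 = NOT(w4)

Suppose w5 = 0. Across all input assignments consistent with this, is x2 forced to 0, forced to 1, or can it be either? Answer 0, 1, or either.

w5 = NOT(w4) must be 0, so w4 = 1.
w4 = NOT(w3) must be 1, so w3 = 0.
Every assignment with w5 = 0 has x2 = 1; there are 3 such assignment(s).
  x1=0, x2=1, x3=0
  x1=0, x2=1, x3=1
  x1=1, x2=1, x3=1

1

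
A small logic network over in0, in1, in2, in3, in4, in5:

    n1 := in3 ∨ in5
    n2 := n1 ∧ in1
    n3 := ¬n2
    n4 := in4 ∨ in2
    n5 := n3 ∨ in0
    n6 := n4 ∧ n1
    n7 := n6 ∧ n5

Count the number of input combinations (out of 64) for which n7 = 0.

n7 = n6 ∧ n5 must be 0, so at least one of n6, n5 is 0.
Enumerating the 64 input combinations, 37 give n7 = 0 and 27 give n7 = 1.

37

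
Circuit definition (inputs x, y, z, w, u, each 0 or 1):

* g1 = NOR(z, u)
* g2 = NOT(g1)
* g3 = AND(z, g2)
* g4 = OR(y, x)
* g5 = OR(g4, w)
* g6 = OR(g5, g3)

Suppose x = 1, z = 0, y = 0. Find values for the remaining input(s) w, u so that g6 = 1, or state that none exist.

w=1 u=0

Check with x = 1, z = 0, y = 0 and w=1, u=0:
g1 = NOR(z, u) = NOR(0, 0) = 1
g2 = NOT(g1) = NOT 1 = 0
g3 = AND(z, g2) = AND(0, 0) = 0
g4 = OR(y, x) = OR(0, 1) = 1
g5 = OR(g4, w) = OR(1, 1) = 1
g6 = OR(g5, g3) = OR(1, 0) = 1
So g6 = 1.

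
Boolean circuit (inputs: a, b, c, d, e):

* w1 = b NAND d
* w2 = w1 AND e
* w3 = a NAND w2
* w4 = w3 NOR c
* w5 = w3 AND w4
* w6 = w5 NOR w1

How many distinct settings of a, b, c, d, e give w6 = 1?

w6 = w5 NOR w1 must be 1, so both w5 = 0 and w1 = 0.
w5 = w3 AND w4 must be 0, so at least one of w3, w4 is 0.
Enumerating the 32 input combinations, 8 give w6 = 1 and 24 give w6 = 0.

8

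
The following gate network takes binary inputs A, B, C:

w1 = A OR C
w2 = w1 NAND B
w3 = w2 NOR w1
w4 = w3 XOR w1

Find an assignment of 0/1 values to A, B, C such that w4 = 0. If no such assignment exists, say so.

Check with A=0 B=1 C=0:
w1 = A OR C = 0 OR 0 = 0
w2 = w1 NAND B = 0 NAND 1 = 1
w3 = w2 NOR w1 = 1 NOR 0 = 0
w4 = w3 XOR w1 = 0 XOR 0 = 0
So w4 = 0 as required.

A=0 B=1 C=0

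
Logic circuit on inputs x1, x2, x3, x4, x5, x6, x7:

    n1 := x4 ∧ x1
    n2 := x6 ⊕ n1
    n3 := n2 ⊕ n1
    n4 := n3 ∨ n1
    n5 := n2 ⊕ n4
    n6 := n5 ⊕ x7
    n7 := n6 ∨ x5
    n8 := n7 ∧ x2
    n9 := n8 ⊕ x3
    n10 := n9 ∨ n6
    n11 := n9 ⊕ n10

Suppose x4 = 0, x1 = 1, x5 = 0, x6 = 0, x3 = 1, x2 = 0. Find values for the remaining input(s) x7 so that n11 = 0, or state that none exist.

n11 = n9 ⊕ n10 must be 0, so n9 and n10 are equal.
Check with x4 = 0, x1 = 1, x5 = 0, x6 = 0, x3 = 1, x2 = 0 and x7=1:
n1 = x4 ∧ x1 = 0 ∧ 1 = 0
n2 = x6 ⊕ n1 = 0 ⊕ 0 = 0
n3 = n2 ⊕ n1 = 0 ⊕ 0 = 0
n4 = n3 ∨ n1 = 0 ∨ 0 = 0
n5 = n2 ⊕ n4 = 0 ⊕ 0 = 0
n6 = n5 ⊕ x7 = 0 ⊕ 1 = 1
n7 = n6 ∨ x5 = 1 ∨ 0 = 1
n8 = n7 ∧ x2 = 1 ∧ 0 = 0
n9 = n8 ⊕ x3 = 0 ⊕ 1 = 1
n10 = n9 ∨ n6 = 1 ∨ 1 = 1
n11 = n9 ⊕ n10 = 1 ⊕ 1 = 0
So n11 = 0.

x7=1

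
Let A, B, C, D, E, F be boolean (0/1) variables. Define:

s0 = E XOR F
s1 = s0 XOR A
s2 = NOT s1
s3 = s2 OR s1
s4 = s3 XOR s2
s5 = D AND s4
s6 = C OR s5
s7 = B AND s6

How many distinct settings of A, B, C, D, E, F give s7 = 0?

44

s7 = B AND s6 must be 0, so at least one of B, s6 is 0.
Enumerating the 64 input combinations, 44 give s7 = 0 and 20 give s7 = 1.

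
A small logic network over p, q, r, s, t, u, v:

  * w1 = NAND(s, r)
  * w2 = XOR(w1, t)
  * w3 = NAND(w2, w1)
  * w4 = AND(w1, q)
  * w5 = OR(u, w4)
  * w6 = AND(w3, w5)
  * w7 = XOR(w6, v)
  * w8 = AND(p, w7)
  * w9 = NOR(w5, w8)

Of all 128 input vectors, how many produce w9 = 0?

98

w9 = NOR(w5, w8) must be 0, so at least one of w5, w8 is 1.
Enumerating the 128 input combinations, 98 give w9 = 0 and 30 give w9 = 1.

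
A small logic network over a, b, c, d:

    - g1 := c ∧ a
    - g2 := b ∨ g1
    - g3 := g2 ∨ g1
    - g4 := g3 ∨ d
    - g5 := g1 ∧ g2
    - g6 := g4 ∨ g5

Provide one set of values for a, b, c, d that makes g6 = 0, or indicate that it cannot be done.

a=1, b=0, c=0, d=0

Check with a=1, b=0, c=0, d=0:
g1 = c ∧ a = 0 ∧ 1 = 0
g2 = b ∨ g1 = 0 ∨ 0 = 0
g3 = g2 ∨ g1 = 0 ∨ 0 = 0
g4 = g3 ∨ d = 0 ∨ 0 = 0
g5 = g1 ∧ g2 = 0 ∧ 0 = 0
g6 = g4 ∨ g5 = 0 ∨ 0 = 0
So g6 = 0 as required.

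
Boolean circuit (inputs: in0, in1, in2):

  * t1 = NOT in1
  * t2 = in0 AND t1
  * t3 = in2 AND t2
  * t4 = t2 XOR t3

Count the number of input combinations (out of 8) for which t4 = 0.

t4 = t2 XOR t3 must be 0, so t2 and t3 are equal.
Enumerating the 8 input combinations, 7 give t4 = 0 and 1 give t4 = 1.

7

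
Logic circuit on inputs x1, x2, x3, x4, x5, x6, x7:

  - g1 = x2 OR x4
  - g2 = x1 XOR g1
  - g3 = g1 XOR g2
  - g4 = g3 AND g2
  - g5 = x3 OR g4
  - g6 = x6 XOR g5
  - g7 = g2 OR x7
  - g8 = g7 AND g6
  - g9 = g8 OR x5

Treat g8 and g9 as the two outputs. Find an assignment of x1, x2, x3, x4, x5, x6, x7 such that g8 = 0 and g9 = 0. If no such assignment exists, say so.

x1=1, x2=1, x3=0, x4=1, x5=0, x6=0, x7=1

Check with x1=1, x2=1, x3=0, x4=1, x5=0, x6=0, x7=1:
g1 = x2 OR x4 = 1 OR 1 = 1
g2 = x1 XOR g1 = 1 XOR 1 = 0
g3 = g1 XOR g2 = 1 XOR 0 = 1
g4 = g3 AND g2 = 1 AND 0 = 0
g5 = x3 OR g4 = 0 OR 0 = 0
g6 = x6 XOR g5 = 0 XOR 0 = 0
g7 = g2 OR x7 = 0 OR 1 = 1
g8 = g7 AND g6 = 1 AND 0 = 0
g9 = g8 OR x5 = 0 OR 0 = 0
So g8 = 0 and g9 = 0.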